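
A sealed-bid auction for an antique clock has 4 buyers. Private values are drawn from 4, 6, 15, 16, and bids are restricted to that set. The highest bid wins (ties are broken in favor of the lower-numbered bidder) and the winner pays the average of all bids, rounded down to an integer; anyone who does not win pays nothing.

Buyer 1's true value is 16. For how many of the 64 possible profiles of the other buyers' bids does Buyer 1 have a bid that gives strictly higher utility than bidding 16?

11

Others bid (4, 4, 4): truth gives 9; bid 4 gives 12 > 9. Violating.
Others bid (4, 4, 6): truth gives 9; bid 6 gives 11 > 9. Violating.
Others bid (4, 6, 4): truth gives 9; bid 6 gives 11 > 9. Violating.
Others bid (4, 6, 6): truth gives 8; bid 6 gives 11 > 8. Violating.
Others bid (4, 4, 15): truth gives 7; no alternative beats it.
Others bid (4, 4, 16): truth gives 6; no alternative beats it.
(Checking all 64 profiles: 11 have a profitable deviation, 53 do not.)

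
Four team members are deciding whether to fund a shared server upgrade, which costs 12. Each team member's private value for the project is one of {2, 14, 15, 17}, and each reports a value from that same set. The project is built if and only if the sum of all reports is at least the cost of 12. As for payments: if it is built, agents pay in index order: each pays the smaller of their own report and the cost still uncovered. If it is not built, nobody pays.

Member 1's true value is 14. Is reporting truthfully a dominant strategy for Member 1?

Consider the case where Member 2 reports 2, Member 3 reports 2 and Member 4 reports 14.
Truthful report 14: project built, pays 12, utility 14 - 12 = 2.
Report 2 instead: project built, pays 2, utility 14 - 2 = 12.
Since 12 > 2, reporting 2 is strictly better here, so truthful reporting is not dominant.

No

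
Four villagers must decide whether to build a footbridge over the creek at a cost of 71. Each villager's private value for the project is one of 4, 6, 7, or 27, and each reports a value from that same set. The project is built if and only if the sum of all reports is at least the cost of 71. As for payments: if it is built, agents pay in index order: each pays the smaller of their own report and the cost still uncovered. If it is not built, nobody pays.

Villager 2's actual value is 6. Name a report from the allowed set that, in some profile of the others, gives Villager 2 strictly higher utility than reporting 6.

Suppose Villager 1 reports 27, Villager 3 reports 27 and Villager 4 reports 27.
Report 6: project built, pays 6, utility 6 - 6 = 0.
Report 4: project built, pays 4, utility 6 - 4 = 2.
So reporting 4 beats truth here (2 > 0).

4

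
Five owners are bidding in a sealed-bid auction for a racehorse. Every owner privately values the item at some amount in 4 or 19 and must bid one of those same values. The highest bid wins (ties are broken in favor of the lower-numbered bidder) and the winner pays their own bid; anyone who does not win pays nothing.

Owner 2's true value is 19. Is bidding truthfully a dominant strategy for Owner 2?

Check each profile of the others' bids and compare truth against every alternative bid.
Others bid (4, 4, 4, 4): truth gives 0, best alternative gives 0.
Others bid (4, 4, 4, 19): truth gives 0, best alternative gives 0.
Others bid (4, 4, 19, 4): truth gives 0, best alternative gives 0.
Others bid (4, 4, 19, 19): truth gives 0, best alternative gives 0.
Others bid (4, 19, 4, 4): truth gives 0, best alternative gives 0.
Others bid (4, 19, 4, 19): truth gives 0, best alternative gives 0.
(Remaining 10 profiles checked similarly; truth is weakly best in each.)
In every case the truthful bid is at least as good as any alternative, so it is a dominant strategy.

Yes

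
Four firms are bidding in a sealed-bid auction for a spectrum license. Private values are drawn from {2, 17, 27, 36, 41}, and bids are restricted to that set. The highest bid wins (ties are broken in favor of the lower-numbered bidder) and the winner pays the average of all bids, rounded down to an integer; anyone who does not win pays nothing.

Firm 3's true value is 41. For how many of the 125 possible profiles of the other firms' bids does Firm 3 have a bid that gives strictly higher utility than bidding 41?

Others bid (2, 2, 2): truth gives 30; bid 17 gives 36 > 30. Violating.
Others bid (2, 2, 17): truth gives 26; bid 17 gives 32 > 26. Violating.
Others bid (2, 2, 27): truth gives 23; bid 27 gives 27 > 23. Violating.
Others bid (2, 2, 36): truth gives 21; bid 36 gives 22 > 21. Violating.
Others bid (2, 2, 41): truth gives 20; no alternative beats it.
Others bid (2, 17, 41): truth gives 16; no alternative beats it.
(Checking all 125 profiles: 36 have a profitable deviation, 89 do not.)

36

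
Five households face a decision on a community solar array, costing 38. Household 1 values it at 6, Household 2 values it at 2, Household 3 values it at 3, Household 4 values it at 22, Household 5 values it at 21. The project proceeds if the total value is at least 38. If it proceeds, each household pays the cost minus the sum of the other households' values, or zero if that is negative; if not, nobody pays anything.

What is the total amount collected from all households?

Total value 54 ≥ cost 38, so it is built.
Household 1: others sum to 48; max(0, 38 - 48) = 0.
Household 2: others sum to 52; max(0, 38 - 52) = 0.
Household 3: others sum to 51; max(0, 38 - 51) = 0.
Household 4: others sum to 32; max(0, 38 - 32) = 6.
Household 5: others sum to 33; max(0, 38 - 33) = 5.
Total collected = 0 + 0 + 0 + 6 + 5 = 11.

11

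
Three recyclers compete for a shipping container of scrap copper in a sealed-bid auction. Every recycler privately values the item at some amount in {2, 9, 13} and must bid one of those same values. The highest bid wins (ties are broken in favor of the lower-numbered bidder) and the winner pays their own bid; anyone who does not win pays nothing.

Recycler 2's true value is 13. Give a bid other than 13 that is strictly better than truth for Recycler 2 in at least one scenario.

Suppose Recycler 1 bids 2 and Recycler 3 bids 2.
Bid 13: wins, pays 13, utility 13 - 13 = 0.
Bid 9: wins, pays 9, utility 13 - 9 = 4.
So bidding 9 beats truth here (4 > 0).

9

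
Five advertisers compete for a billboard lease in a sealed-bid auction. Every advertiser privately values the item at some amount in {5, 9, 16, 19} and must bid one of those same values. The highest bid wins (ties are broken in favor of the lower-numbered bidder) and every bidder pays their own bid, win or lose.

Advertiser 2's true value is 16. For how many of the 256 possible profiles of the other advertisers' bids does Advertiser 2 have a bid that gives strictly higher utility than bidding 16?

210

Others bid (5, 5, 5, 5): truth gives 0; bid 9 gives 7 > 0. Violating.
Others bid (5, 5, 5, 9): truth gives 0; bid 9 gives 7 > 0. Violating.
Others bid (5, 5, 5, 19): truth gives -16; bid 19 gives -3 > -16. Violating.
Others bid (5, 5, 9, 5): truth gives 0; bid 9 gives 7 > 0. Violating.
Others bid (5, 5, 5, 16): truth gives 0; no alternative beats it.
Others bid (5, 5, 9, 16): truth gives 0; no alternative beats it.
(Checking all 256 profiles: 210 have a profitable deviation, 46 do not.)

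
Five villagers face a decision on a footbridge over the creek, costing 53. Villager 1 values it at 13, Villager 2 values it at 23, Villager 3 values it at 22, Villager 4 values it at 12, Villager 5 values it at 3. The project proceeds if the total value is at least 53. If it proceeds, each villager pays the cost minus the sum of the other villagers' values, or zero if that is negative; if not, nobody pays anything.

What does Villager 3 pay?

2

Total value 73 ≥ cost 53, so the project is built.
The other villagers' values sum to 51.
Cost minus that sum is 53 - 51 = 2.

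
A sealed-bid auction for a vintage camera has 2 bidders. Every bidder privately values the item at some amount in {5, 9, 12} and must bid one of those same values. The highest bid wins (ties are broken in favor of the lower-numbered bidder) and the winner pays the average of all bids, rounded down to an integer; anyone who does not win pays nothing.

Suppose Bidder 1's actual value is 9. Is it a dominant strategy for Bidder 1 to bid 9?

No

Consider the case where Bidder 2 bids 5.
Truthful bid 9: wins, pays 7, utility 9 - 7 = 2.
Bid 5 instead: wins, pays 5, utility 9 - 5 = 4.
Since 4 > 2, bidding 5 is strictly better here, so truthful bidding is not dominant.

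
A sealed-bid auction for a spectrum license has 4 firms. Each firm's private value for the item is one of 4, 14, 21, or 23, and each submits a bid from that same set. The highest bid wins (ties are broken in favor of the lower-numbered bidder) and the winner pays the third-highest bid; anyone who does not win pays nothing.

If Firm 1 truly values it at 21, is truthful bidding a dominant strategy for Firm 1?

No

Consider the case where Firm 2 bids 4, Firm 3 bids 4 and Firm 4 bids 23.
Truthful bid 21: loses, pays 0, utility 0.
Bid 23 instead: wins, pays 4, utility 21 - 4 = 17.
Since 17 > 0, bidding 23 is strictly better here, so truthful bidding is not dominant.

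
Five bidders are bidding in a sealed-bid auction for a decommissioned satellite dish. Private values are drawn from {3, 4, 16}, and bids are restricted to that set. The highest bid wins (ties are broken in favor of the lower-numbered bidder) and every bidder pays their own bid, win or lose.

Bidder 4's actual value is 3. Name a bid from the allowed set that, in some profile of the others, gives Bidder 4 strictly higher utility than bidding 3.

4

Suppose Bidder 1 bids 3, Bidder 2 bids 3, Bidder 3 bids 3 and Bidder 5 bids 3.
Bid 3: loses but pays 3, utility -3.
Bid 4: wins, pays 4, utility 3 - 4 = -1.
So bidding 4 beats truth here (-1 > -3).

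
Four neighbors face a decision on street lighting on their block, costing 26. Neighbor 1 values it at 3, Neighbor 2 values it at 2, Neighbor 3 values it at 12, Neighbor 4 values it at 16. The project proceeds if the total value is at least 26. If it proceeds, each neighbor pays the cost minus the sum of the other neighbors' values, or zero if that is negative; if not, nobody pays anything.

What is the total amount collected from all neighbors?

14

Total value 33 ≥ cost 26, so it is built.
Neighbor 1: others sum to 30; max(0, 26 - 30) = 0.
Neighbor 2: others sum to 31; max(0, 26 - 31) = 0.
Neighbor 3: others sum to 21; max(0, 26 - 21) = 5.
Neighbor 4: others sum to 17; max(0, 26 - 17) = 9.
Total collected = 0 + 0 + 5 + 9 = 14.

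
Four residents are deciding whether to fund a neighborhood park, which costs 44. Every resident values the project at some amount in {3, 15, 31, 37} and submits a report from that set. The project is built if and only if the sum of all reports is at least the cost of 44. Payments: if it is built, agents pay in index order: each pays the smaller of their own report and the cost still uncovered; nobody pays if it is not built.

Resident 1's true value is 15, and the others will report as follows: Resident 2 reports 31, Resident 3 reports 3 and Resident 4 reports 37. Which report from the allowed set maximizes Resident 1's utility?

3

Report 3: project built, pays 3, utility 15 - 3 = 12.
Report 15: project built, pays 15, utility 15 - 15 = 0.
Report 31: project built, pays 31, utility 15 - 31 = -16.
Report 37: project built, pays 37, utility 15 - 37 = -22.
The best choice is 3 with utility 12.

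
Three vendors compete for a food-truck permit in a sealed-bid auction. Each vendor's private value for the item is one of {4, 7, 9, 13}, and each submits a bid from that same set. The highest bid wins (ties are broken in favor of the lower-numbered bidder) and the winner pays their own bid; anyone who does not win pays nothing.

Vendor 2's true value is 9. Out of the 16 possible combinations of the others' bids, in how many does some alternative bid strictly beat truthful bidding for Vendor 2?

2

Others bid (4, 4): truth gives 0; bid 7 gives 2 > 0. Violating.
Others bid (4, 7): truth gives 0; bid 7 gives 2 > 0. Violating.
Others bid (4, 9): truth gives 0; no alternative beats it.
Others bid (4, 13): truth gives 0; no alternative beats it.
(Checking all 16 profiles: 2 have a profitable deviation, 14 do not.)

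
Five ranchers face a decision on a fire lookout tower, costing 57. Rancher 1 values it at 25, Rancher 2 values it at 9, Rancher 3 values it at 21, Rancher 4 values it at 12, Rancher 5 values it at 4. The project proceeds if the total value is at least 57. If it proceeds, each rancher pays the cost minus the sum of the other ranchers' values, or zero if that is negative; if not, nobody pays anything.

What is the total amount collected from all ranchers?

18

Total value 71 ≥ cost 57, so it is built.
Rancher 1: others sum to 46; max(0, 57 - 46) = 11.
Rancher 2: others sum to 62; max(0, 57 - 62) = 0.
Rancher 3: others sum to 50; max(0, 57 - 50) = 7.
Rancher 4: others sum to 59; max(0, 57 - 59) = 0.
Rancher 5: others sum to 67; max(0, 57 - 67) = 0.
Total collected = 11 + 0 + 7 + 0 + 0 = 18.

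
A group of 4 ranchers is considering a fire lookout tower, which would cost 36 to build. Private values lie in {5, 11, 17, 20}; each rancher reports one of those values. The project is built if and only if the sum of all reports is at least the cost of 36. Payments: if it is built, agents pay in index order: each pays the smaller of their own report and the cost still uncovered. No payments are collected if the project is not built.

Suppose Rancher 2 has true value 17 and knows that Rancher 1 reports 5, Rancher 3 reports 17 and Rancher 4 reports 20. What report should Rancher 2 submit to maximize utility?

5

Report 5: project built, pays 5, utility 17 - 5 = 12.
Report 11: project built, pays 11, utility 17 - 11 = 6.
Report 17: project built, pays 17, utility 17 - 17 = 0.
Report 20: project built, pays 20, utility 17 - 20 = -3.
The best choice is 5 with utility 12.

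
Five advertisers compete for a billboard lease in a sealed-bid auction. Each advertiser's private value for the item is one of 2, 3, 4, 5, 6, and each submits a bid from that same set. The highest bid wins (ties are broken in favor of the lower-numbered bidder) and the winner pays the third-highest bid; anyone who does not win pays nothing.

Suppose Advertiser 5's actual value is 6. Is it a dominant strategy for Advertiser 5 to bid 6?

Yes

Check each profile of the others' bids and compare truth against every alternative bid.
Others bid (2, 2, 2, 5): truth gives 4, best alternative gives 0.
Others bid (2, 2, 5, 2): truth gives 4, best alternative gives 0.
Others bid (2, 5, 2, 2): truth gives 4, best alternative gives 0.
Others bid (5, 2, 2, 2): truth gives 4, best alternative gives 0.
Others bid (2, 2, 3, 5): truth gives 3, best alternative gives 0.
Others bid (2, 2, 5, 3): truth gives 3, best alternative gives 0.
(Remaining 619 profiles checked similarly; truth is weakly best in each.)
In every case the truthful bid is at least as good as any alternative, so it is a dominant strategy.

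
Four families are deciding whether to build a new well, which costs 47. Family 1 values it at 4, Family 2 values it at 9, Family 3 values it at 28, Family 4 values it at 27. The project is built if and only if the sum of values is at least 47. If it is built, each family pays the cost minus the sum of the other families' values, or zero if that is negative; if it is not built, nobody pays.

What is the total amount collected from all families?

Total value 68 ≥ cost 47, so it is built.
Family 1: others sum to 64; max(0, 47 - 64) = 0.
Family 2: others sum to 59; max(0, 47 - 59) = 0.
Family 3: others sum to 40; max(0, 47 - 40) = 7.
Family 4: others sum to 41; max(0, 47 - 41) = 6.
Total collected = 0 + 0 + 7 + 6 = 13.

13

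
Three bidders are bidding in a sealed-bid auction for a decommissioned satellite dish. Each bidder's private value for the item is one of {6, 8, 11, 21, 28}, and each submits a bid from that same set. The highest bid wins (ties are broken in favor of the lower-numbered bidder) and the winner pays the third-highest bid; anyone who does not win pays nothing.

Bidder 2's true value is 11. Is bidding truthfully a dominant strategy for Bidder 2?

Consider the case where Bidder 1 bids 6 and Bidder 3 bids 21.
Truthful bid 11: loses, pays 0, utility 0.
Bid 21 instead: wins, pays 6, utility 11 - 6 = 5.
Since 5 > 0, bidding 21 is strictly better here, so truthful bidding is not dominant.

No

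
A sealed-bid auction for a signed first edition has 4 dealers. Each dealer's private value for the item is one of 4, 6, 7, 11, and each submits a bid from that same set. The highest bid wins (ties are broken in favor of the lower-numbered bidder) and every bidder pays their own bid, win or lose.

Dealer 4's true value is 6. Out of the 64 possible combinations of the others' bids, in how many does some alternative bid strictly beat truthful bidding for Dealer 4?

63

Others bid (4, 4, 6): truth gives -6; bid 7 gives -1 > -6. Violating.
Others bid (4, 4, 7): truth gives -6; bid 4 gives -4 > -6. Violating.
Others bid (4, 4, 11): truth gives -6; bid 4 gives -4 > -6. Violating.
Others bid (4, 6, 4): truth gives -6; bid 7 gives -1 > -6. Violating.
Others bid (4, 4, 4): truth gives 0; no alternative beats it.
(Checking all 64 profiles: 63 have a profitable deviation, 1 does not.)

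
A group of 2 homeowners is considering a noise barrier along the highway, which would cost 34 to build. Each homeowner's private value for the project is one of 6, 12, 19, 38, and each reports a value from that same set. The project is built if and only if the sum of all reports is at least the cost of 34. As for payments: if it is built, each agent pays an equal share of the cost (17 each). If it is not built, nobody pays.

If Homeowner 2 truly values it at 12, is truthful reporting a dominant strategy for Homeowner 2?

Check each profile of the others' reports and compare truth against every alternative report.
Others report (38): truth gives -5, best alternative gives -5.
Others report (6): truth gives 0, best alternative gives 0.
Others report (12): truth gives 0, best alternative gives 0.
Others report (19): truth gives 0, best alternative gives 0.
In every case the truthful report is at least as good as any alternative, so it is a dominant strategy.

Yes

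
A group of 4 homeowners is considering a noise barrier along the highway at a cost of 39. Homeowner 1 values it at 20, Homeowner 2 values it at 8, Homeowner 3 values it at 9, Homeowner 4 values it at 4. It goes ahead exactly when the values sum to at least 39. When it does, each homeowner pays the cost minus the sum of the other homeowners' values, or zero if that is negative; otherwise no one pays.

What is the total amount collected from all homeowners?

Total value 41 ≥ cost 39, so it is built.
Homeowner 1: others sum to 21; max(0, 39 - 21) = 18.
Homeowner 2: others sum to 33; max(0, 39 - 33) = 6.
Homeowner 3: others sum to 32; max(0, 39 - 32) = 7.
Homeowner 4: others sum to 37; max(0, 39 - 37) = 2.
Total collected = 18 + 6 + 7 + 2 = 33.

33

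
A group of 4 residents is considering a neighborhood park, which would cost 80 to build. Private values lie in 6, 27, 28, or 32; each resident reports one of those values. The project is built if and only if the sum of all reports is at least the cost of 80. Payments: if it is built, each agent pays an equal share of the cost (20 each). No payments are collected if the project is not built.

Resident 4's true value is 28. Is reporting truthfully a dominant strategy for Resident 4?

Yes

Check each profile of the others' reports and compare truth against every alternative report.
Others report (6, 27, 27): truth gives 8, best alternative gives 8.
Others report (6, 27, 28): truth gives 8, best alternative gives 8.
Others report (6, 27, 32): truth gives 8, best alternative gives 8.
Others report (6, 28, 27): truth gives 8, best alternative gives 8.
Others report (6, 28, 28): truth gives 8, best alternative gives 8.
Others report (6, 28, 32): truth gives 8, best alternative gives 8.
(Remaining 58 profiles checked similarly; truth is weakly best in each.)
In every case the truthful report is at least as good as any alternative, so it is a dominant strategy.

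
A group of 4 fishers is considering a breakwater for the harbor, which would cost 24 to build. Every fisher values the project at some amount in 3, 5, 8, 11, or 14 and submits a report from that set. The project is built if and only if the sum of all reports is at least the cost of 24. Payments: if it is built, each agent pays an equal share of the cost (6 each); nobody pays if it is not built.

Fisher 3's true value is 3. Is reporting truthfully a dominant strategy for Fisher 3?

Check each profile of the others' reports and compare truth against every alternative report.
Others report (3, 3, 14): truth gives 0, best alternative gives -3.
Others report (3, 5, 11): truth gives 0, best alternative gives -3.
Others report (3, 8, 8): truth gives 0, best alternative gives -3.
Others report (3, 11, 5): truth gives 0, best alternative gives -3.
Others report (3, 14, 3): truth gives 0, best alternative gives -3.
Others report (5, 3, 11): truth gives 0, best alternative gives -3.
(Remaining 119 profiles checked similarly; truth is weakly best in each.)
In every case the truthful report is at least as good as any alternative, so it is a dominant strategy.

Yes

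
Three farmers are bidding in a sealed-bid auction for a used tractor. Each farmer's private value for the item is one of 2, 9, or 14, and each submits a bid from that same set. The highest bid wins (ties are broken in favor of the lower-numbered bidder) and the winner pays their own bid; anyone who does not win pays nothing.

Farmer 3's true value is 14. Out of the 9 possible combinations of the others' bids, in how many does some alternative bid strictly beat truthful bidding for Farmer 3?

1

Others bid (2, 2): truth gives 0; bid 9 gives 5 > 0. Violating.
Others bid (2, 9): truth gives 0; no alternative beats it.
Others bid (2, 14): truth gives 0; no alternative beats it.
(Checking all 9 profiles: 1 has a profitable deviation, 8 do not.)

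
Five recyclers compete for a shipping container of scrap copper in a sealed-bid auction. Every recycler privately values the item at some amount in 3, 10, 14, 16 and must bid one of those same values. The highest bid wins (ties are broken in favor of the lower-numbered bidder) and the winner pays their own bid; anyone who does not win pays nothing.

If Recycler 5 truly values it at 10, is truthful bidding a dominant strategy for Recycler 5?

Yes

Check each profile of the others' bids and compare truth against every alternative bid.
Others bid (3, 3, 3, 3): truth gives 0, best alternative gives 0.
Others bid (3, 3, 3, 10): truth gives 0, best alternative gives 0.
Others bid (3, 3, 3, 14): truth gives 0, best alternative gives 0.
Others bid (3, 3, 3, 16): truth gives 0, best alternative gives 0.
Others bid (3, 3, 10, 3): truth gives 0, best alternative gives 0.
Others bid (3, 3, 10, 10): truth gives 0, best alternative gives 0.
(Remaining 250 profiles checked similarly; truth is weakly best in each.)
In every case the truthful bid is at least as good as any alternative, so it is a dominant strategy.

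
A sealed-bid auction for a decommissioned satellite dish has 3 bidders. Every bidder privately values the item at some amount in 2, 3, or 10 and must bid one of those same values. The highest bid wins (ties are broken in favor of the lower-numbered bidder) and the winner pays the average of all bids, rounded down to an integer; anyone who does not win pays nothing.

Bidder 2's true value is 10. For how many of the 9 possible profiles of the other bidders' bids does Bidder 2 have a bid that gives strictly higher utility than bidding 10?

2

Others bid (2, 2): truth gives 6; bid 3 gives 8 > 6. Violating.
Others bid (2, 3): truth gives 5; bid 3 gives 8 > 5. Violating.
Others bid (2, 10): truth gives 3; no alternative beats it.
Others bid (3, 2): truth gives 5; no alternative beats it.
(Checking all 9 profiles: 2 have a profitable deviation, 7 do not.)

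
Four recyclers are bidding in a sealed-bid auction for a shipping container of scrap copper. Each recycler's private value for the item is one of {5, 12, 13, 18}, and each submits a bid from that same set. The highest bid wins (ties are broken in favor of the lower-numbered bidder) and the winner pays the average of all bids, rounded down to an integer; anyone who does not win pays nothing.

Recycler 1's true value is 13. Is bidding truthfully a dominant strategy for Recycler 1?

Consider the case where Recycler 2 bids 5, Recycler 3 bids 5 and Recycler 4 bids 5.
Truthful bid 13: wins, pays 7, utility 13 - 7 = 6.
Bid 5 instead: wins, pays 5, utility 13 - 5 = 8.
Since 8 > 6, bidding 5 is strictly better here, so truthful bidding is not dominant.

No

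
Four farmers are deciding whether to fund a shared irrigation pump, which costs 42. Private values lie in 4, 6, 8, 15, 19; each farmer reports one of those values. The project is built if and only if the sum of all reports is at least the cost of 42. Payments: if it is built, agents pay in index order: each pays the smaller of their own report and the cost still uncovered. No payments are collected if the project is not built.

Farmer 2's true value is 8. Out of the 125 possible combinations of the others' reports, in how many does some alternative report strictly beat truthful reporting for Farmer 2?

Others report (4, 15, 19): truth gives 0; report 4 gives 4 > 0. Violating.
Others report (4, 19, 15): truth gives 0; report 4 gives 4 > 0. Violating.
Others report (4, 19, 19): truth gives 0; report 4 gives 4 > 0. Violating.
Others report (6, 15, 15): truth gives 0; report 6 gives 2 > 0. Violating.
Others report (4, 4, 4): truth gives 0; no alternative beats it.
Others report (4, 4, 6): truth gives 0; no alternative beats it.
(Checking all 125 profiles: 41 have a profitable deviation, 84 do not.)

41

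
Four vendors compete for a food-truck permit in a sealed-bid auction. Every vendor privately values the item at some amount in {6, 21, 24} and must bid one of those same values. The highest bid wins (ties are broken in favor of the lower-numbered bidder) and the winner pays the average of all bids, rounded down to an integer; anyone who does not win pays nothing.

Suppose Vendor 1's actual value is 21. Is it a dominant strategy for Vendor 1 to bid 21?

No

Consider the case where Vendor 2 bids 6, Vendor 3 bids 6 and Vendor 4 bids 6.
Truthful bid 21: wins, pays 9, utility 21 - 9 = 12.
Bid 6 instead: wins, pays 6, utility 21 - 6 = 15.
Since 15 > 12, bidding 6 is strictly better here, so truthful bidding is not dominant.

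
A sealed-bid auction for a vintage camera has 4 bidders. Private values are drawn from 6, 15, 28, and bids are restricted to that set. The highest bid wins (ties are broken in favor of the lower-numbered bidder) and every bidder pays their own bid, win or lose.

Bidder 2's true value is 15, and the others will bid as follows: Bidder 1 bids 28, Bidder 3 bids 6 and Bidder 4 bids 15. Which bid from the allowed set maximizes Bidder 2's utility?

Bid 6: loses but pays 6, utility -6.
Bid 15: loses but pays 15, utility -15.
Bid 28: loses but pays 28, utility -28.
The best choice is 6 with utility -6.

6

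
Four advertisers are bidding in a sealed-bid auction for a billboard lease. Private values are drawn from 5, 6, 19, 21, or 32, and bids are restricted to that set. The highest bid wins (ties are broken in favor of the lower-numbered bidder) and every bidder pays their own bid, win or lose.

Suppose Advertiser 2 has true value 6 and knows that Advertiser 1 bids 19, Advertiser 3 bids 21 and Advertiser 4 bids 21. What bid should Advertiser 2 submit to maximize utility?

5

Bid 5: loses but pays 5, utility -5.
Bid 6: loses but pays 6, utility -6.
Bid 19: loses but pays 19, utility -19.
Bid 21: wins, pays 21, utility 6 - 21 = -15.
Bid 32: wins, pays 32, utility 6 - 32 = -26.
The best choice is 5 with utility -5.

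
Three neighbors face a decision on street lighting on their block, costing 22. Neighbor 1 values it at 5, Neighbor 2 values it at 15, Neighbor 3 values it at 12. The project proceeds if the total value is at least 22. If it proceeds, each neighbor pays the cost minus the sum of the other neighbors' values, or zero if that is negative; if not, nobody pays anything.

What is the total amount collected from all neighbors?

7

Total value 32 ≥ cost 22, so it is built.
Neighbor 1: others sum to 27; max(0, 22 - 27) = 0.
Neighbor 2: others sum to 17; max(0, 22 - 17) = 5.
Neighbor 3: others sum to 20; max(0, 22 - 20) = 2.
Total collected = 0 + 5 + 2 = 7.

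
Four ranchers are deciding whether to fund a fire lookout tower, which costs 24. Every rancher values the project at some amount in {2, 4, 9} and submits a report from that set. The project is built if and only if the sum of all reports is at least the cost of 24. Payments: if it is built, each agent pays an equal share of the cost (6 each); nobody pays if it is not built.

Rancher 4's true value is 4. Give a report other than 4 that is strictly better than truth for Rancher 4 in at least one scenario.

Suppose Rancher 1 reports 2, Rancher 2 reports 9 and Rancher 3 reports 9.
Report 4: project built, pays 6, utility 4 - 6 = -2.
Report 2: project not built, utility 0.
So reporting 2 beats truth here (0 > -2).

2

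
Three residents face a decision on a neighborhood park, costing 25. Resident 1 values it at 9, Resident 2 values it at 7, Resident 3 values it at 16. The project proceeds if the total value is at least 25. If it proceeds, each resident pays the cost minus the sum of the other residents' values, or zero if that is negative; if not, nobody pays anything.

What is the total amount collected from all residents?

Total value 32 ≥ cost 25, so it is built.
Resident 1: others sum to 23; max(0, 25 - 23) = 2.
Resident 2: others sum to 25; max(0, 25 - 25) = 0.
Resident 3: others sum to 16; max(0, 25 - 16) = 9.
Total collected = 2 + 0 + 9 = 11.

11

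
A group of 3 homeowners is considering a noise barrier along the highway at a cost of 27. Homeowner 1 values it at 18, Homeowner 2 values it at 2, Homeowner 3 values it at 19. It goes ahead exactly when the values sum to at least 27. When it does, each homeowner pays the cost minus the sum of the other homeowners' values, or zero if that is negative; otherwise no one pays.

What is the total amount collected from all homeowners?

Total value 39 ≥ cost 27, so it is built.
Homeowner 1: others sum to 21; max(0, 27 - 21) = 6.
Homeowner 2: others sum to 37; max(0, 27 - 37) = 0.
Homeowner 3: others sum to 20; max(0, 27 - 20) = 7.
Total collected = 6 + 0 + 7 = 13.

13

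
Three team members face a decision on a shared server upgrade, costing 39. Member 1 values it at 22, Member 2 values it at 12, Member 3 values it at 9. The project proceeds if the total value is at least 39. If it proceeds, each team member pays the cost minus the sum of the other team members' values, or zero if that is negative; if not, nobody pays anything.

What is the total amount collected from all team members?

31

Total value 43 ≥ cost 39, so it is built.
Member 1: others sum to 21; max(0, 39 - 21) = 18.
Member 2: others sum to 31; max(0, 39 - 31) = 8.
Member 3: others sum to 34; max(0, 39 - 34) = 5.
Total collected = 18 + 8 + 5 = 31.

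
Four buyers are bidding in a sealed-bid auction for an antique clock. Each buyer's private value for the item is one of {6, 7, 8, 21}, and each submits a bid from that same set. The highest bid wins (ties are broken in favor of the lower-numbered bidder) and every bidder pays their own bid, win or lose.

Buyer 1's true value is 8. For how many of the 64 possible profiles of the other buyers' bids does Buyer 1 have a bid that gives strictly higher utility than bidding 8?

45

Others bid (6, 6, 6): truth gives 0; bid 6 gives 2 > 0. Violating.
Others bid (6, 6, 7): truth gives 0; bid 7 gives 1 > 0. Violating.
Others bid (6, 6, 21): truth gives -8; bid 6 gives -6 > -8. Violating.
Others bid (6, 7, 6): truth gives 0; bid 7 gives 1 > 0. Violating.
Others bid (6, 6, 8): truth gives 0; no alternative beats it.
Others bid (6, 7, 8): truth gives 0; no alternative beats it.
(Checking all 64 profiles: 45 have a profitable deviation, 19 do not.)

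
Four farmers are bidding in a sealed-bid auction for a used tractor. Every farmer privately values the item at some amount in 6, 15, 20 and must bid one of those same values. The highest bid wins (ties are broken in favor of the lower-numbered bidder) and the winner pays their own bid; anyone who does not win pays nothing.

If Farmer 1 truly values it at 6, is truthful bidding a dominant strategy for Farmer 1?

Yes

Check each profile of the others' bids and compare truth against every alternative bid.
Others bid (6, 6, 6): truth gives 0, best alternative gives -9.
Others bid (6, 6, 15): truth gives 0, best alternative gives -9.
Others bid (6, 15, 6): truth gives 0, best alternative gives -9.
Others bid (6, 15, 15): truth gives 0, best alternative gives -9.
Others bid (15, 6, 6): truth gives 0, best alternative gives -9.
Others bid (15, 6, 15): truth gives 0, best alternative gives -9.
(Remaining 21 profiles checked similarly; truth is weakly best in each.)
In every case the truthful bid is at least as good as any alternative, so it is a dominant strategy.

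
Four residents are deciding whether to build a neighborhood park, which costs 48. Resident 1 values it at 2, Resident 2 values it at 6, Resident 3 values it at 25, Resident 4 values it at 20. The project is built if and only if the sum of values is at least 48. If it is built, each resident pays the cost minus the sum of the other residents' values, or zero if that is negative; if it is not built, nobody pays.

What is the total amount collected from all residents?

36

Total value 53 ≥ cost 48, so it is built.
Resident 1: others sum to 51; max(0, 48 - 51) = 0.
Resident 2: others sum to 47; max(0, 48 - 47) = 1.
Resident 3: others sum to 28; max(0, 48 - 28) = 20.
Resident 4: others sum to 33; max(0, 48 - 33) = 15.
Total collected = 0 + 1 + 20 + 15 = 36.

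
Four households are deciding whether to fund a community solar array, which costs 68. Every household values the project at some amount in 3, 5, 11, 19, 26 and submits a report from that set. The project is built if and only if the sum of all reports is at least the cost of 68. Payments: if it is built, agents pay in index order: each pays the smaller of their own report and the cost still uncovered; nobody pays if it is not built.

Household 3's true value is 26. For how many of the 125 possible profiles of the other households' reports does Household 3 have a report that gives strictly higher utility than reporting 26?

31

Others report (3, 26, 26): truth gives 0; report 19 gives 7 > 0. Violating.
Others report (5, 19, 26): truth gives 0; report 19 gives 7 > 0. Violating.
Others report (5, 26, 19): truth gives 0; report 19 gives 7 > 0. Violating.
Others report (5, 26, 26): truth gives 0; report 11 gives 15 > 0. Violating.
Others report (3, 3, 3): truth gives 0; no alternative beats it.
Others report (3, 3, 5): truth gives 0; no alternative beats it.
(Checking all 125 profiles: 31 have a profitable deviation, 94 do not.)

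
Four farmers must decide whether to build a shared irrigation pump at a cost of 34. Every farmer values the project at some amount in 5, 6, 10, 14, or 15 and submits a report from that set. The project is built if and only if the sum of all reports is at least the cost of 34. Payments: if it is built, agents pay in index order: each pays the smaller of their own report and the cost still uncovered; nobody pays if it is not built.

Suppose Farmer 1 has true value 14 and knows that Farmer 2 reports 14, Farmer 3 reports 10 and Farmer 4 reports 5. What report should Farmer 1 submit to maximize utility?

5

Report 5: project built, pays 5, utility 14 - 5 = 9.
Report 6: project built, pays 6, utility 14 - 6 = 8.
Report 10: project built, pays 10, utility 14 - 10 = 4.
Report 14: project built, pays 14, utility 14 - 14 = 0.
Report 15: project built, pays 15, utility 14 - 15 = -1.
The best choice is 5 with utility 9.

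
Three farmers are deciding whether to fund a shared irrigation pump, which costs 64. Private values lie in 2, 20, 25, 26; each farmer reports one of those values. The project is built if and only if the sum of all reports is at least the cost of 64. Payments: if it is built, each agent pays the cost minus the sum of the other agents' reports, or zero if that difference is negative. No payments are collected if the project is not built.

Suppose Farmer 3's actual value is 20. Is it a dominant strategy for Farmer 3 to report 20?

Yes

Check each profile of the others' reports and compare truth against every alternative report.
Others report (26, 26): truth gives 8, best alternative gives 8.
Others report (25, 26): truth gives 7, best alternative gives 7.
Others report (26, 25): truth gives 7, best alternative gives 7.
Others report (25, 25): truth gives 6, best alternative gives 6.
Others report (20, 26): truth gives 2, best alternative gives 2.
Others report (26, 20): truth gives 2, best alternative gives 2.
(Remaining 10 profiles checked similarly; truth is weakly best in each.)
In every case the truthful report is at least as good as any alternative, so it is a dominant strategy.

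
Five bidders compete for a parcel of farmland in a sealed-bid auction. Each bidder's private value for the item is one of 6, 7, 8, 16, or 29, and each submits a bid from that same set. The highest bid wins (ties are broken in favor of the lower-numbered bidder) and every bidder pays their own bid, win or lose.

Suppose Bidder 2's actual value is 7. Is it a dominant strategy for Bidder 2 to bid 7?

Consider the case where Bidder 1 bids 6, Bidder 3 bids 6, Bidder 4 bids 6 and Bidder 5 bids 8.
Truthful bid 7: loses but pays 7, utility -7.
Bid 6 instead: loses but pays 6, utility -6.
Since -6 > -7, bidding 6 is strictly better here, so truthful bidding is not dominant.

No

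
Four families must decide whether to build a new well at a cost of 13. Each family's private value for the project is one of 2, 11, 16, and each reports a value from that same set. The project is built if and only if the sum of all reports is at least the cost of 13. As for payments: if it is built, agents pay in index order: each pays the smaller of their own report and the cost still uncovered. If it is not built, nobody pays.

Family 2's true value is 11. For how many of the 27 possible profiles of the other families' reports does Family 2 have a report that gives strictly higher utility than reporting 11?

8

Others report (2, 2, 11): truth gives 0; report 2 gives 9 > 0. Violating.
Others report (2, 2, 16): truth gives 0; report 2 gives 9 > 0. Violating.
Others report (2, 11, 2): truth gives 0; report 2 gives 9 > 0. Violating.
Others report (2, 11, 11): truth gives 0; report 2 gives 9 > 0. Violating.
Others report (2, 2, 2): truth gives 0; no alternative beats it.
Others report (11, 2, 2): truth gives 9; no alternative beats it.
(Checking all 27 profiles: 8 have a profitable deviation, 19 do not.)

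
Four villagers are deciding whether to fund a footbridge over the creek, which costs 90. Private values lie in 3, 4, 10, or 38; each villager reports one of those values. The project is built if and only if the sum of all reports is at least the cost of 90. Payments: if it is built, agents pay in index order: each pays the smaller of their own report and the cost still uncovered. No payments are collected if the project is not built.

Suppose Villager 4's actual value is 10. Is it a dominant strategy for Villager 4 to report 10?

Yes

Check each profile of the others' reports and compare truth against every alternative report.
Others report (38, 38, 38): truth gives 10, best alternative gives 10.
Others report (10, 38, 38): truth gives 6, best alternative gives 6.
Others report (38, 10, 38): truth gives 6, best alternative gives 6.
Others report (38, 38, 10): truth gives 6, best alternative gives 6.
Others report (3, 3, 3): truth gives 0, best alternative gives 0.
Others report (3, 3, 4): truth gives 0, best alternative gives 0.
(Remaining 58 profiles checked similarly; truth is weakly best in each.)
In every case the truthful report is at least as good as any alternative, so it is a dominant strategy.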